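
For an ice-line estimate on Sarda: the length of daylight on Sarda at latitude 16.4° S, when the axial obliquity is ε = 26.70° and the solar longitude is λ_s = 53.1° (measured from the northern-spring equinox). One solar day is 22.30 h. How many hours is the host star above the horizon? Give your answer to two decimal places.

10.34 h

Solar declination: sin δ = sin ε · sin λ_s = sin 26.70° × sin 53.1° = 0.35931, so δ = +21.058°.
cos H₀ = −tan φ · tan δ = −tan(-16.4°) × tan(+21.058°) = 0.1133, so H₀ = 1.4572 rad = 83.49°.
Daylight = 2H₀/(2π) × 22.30 h = (1.4572/π) × 22.30 = 10.34 h.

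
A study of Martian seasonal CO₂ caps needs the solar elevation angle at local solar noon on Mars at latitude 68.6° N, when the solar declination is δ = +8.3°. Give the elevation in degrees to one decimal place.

At local noon the hour angle is zero, so the zenith angle equals |ϕ − δ| = |+68.6° − (+8.300°)| = 60.300°.
Elevation = 90° − 60.300° = 29.7°.

29.7°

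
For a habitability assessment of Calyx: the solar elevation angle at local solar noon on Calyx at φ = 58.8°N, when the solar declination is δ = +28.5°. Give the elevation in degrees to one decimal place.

At local noon the hour angle is zero, so the zenith angle equals |φ − δ| = |+58.8° − (+28.500°)| = 30.300°.
Elevation = 90° − 30.300° = 59.7°.

59.7°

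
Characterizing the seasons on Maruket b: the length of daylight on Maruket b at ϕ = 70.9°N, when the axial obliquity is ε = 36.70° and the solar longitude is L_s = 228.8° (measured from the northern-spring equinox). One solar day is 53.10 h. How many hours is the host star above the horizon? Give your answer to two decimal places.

Solar declination: sin δ = sin ε · sin L_s = sin 36.70° × sin 228.8° = -0.44966, so δ = -26.722°.
cos h₀ = −tan ϕ · tan δ = 1.4538 ≥ 1, so the host star never rises (polar night) and h₀ = 0.
Daylight = 2h₀/(2π) × 53.10 h = (0.0000/π) × 53.10 = 0.00 h.

0.00 h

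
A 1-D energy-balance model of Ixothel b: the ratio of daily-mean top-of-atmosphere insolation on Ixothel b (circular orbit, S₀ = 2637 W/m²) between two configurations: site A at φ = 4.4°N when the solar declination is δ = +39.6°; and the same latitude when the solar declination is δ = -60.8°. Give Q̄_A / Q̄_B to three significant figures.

— Configuration A (φ=+4.4°):
cos H₀ = −tan(+4.4°) tan(+39.600°) = -0.0637, H₀ = 1.6345 rad.
Bracket: H₀ sin φ sin δ + cos φ cos δ sin H₀ = 1.6345×0.07672×0.63742 + 0.99705×0.77051×0.99797 = 0.079932 + 0.766677 = 0.846609.
Q̄ = (S₀/π) × [bracket] = (2637/π) × 0.846609 = 710.63 W/m².
— Configuration B (φ=+4.4°):
cos H₀ = −tan(+4.4°) tan(-60.800°) = 0.1377, H₀ = 1.4327 rad.
Bracket: H₀ sin φ sin δ + cos φ cos δ sin H₀ = 1.4327×0.07672×-0.87292 + 0.99705×0.48786×0.99048 = -0.095949 + 0.481790 = 0.385841.
Q̄ = (S₀/π) × [bracket] = (2637/π) × 0.385841 = 323.87 W/m².
Ratio Q̄_A / Q̄_B = 710.63 / 323.87 = 2.194.

Q̄_A / Q̄_B ≈ 2.19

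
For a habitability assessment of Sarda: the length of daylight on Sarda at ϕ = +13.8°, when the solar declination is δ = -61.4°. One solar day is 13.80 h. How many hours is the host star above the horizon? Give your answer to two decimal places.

cos h₀ = −tan ϕ · tan δ = −tan(+13.8°) × tan(-61.400°) = 0.4505, so h₀ = 1.1035 rad = 63.22°.
Daylight = 2h₀/(2π) × 13.80 h = (1.1035/π) × 13.80 = 4.85 h.

4.85 h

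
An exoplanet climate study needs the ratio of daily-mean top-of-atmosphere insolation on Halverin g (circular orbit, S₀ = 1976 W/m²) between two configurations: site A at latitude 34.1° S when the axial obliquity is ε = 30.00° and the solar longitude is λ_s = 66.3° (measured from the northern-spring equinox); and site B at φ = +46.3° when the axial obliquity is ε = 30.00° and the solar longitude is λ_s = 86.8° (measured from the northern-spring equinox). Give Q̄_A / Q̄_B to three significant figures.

Q̄_A / Q̄_B ≈ 0.296

— Configuration A (φ=-34.1°):
Solar declination: sin δ = sin ε · sin λ_s = sin 30.00° × sin 66.3° = 0.45783, so δ = +27.247°.
cos H₀ = −tan(-34.1°) tan(+27.247°) = 0.3487, H₀ = 1.2147 rad.
Bracket: H₀ sin φ sin δ + cos φ cos δ sin H₀ = 1.2147×-0.56064×0.45783 + 0.82806×0.88904×0.93725 = -0.311787 + 0.689983 = 0.378196.
Q̄ = (S₀/π) × [bracket] = (1976/π) × 0.378196 = 237.88 W/m².
— Configuration B (φ=+46.3°):
Solar declination: sin δ = sin ε · sin λ_s = sin 30.00° × sin 86.8° = 0.49922, so δ = +29.948°.
cos H₀ = −tan(+46.3°) tan(+29.948°) = -0.6029, H₀ = 2.2179 rad.
Bracket: H₀ sin φ sin δ + cos φ cos δ sin H₀ = 2.2179×0.72297×0.49922 + 0.69088×0.86648×0.79781 = 0.800487 + 0.477596 = 1.278083.
Q̄ = (S₀/π) × [bracket] = (1976/π) × 1.278083 = 803.89 W/m².
Ratio Q̄_A / Q̄_B = 237.88 / 803.89 = 0.2959.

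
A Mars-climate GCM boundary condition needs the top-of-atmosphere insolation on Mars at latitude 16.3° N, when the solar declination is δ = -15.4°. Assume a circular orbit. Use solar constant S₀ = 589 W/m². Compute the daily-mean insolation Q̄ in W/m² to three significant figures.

cos H₀ = −tan(+16.3°) tan(-15.400°) = 0.0805, H₀ = 1.4902 rad.
Bracket: H₀ sin φ sin δ + cos φ cos δ sin H₀ = 1.4902×0.28067×-0.26556 + 0.95981×0.96410×0.99675 = -0.111072 + 0.922345 = 0.811273.
Q̄ = (S₀/π) × [bracket] = (589/π) × 0.811273 = 152.1 W/m².

Q̄ ≈ 152 W/m²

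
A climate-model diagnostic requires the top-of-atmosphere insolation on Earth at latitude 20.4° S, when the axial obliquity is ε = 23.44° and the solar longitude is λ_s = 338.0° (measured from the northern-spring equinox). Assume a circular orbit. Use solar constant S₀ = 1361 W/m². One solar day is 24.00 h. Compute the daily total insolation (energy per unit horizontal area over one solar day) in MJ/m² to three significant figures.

Solar declination: sin δ = sin ε · sin λ_s = sin 23.44° × sin 338.0° = -0.14901, so δ = -8.570°.
cos H₀ = −tan(-20.4°) tan(-8.570°) = -0.0560, H₀ = 1.6269 rad.
Bracket: H₀ sin φ sin δ + cos φ cos δ sin H₀ = 1.6269×-0.34857×-0.14901 + 0.93728×0.98884×0.99843 = 0.084502 + 0.925365 = 1.009867.
Q̄ = (S₀/π) × [bracket] = (1361/π) × 1.009867 = 437.49 W/m².
Daily total = Q̄ × 24.00 h × 3600 s/h = 437.49 × 24.00 × 3600 / 10⁶ = 37.80 MJ/m².

37.8 MJ/m²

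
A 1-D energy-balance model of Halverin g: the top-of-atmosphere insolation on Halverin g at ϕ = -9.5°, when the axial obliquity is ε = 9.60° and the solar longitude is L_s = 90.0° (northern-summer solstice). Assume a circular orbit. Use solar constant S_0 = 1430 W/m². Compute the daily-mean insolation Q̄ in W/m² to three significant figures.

Q̄ ≈ 423 W/m²

Solar declination: sin δ = sin ε · sin L_s = sin 9.60° × sin 90.0° = 0.16677, so δ = +9.600°.
cos h₀ = −tan(-9.5°) tan(+9.600°) = 0.0283, h₀ = 1.5425 rad.
Bracket: h₀ sin ϕ sin δ + cos ϕ cos δ sin h₀ = 1.5425×-0.16505×0.16677 + 0.98629×0.98600×0.99960 = -0.042458 + 0.972093 = 0.929635.
Q̄ = (S_0/π) × [bracket] = (1430/π) × 0.929635 = 423.2 W/m².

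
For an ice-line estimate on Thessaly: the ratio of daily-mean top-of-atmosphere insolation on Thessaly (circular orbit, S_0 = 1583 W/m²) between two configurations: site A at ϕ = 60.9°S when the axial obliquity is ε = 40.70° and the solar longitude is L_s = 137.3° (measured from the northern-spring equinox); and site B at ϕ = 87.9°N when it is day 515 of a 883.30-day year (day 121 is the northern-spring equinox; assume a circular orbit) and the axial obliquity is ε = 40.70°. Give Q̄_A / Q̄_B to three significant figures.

— Configuration A (ϕ=-60.9°):
Solar declination: sin δ = sin ε · sin L_s = sin 40.70° × sin 137.3° = 0.44223, so δ = +26.246°.
cos h₀ = −tan(-60.9°) tan(+26.246°) = 0.8859, h₀ = 0.4825 rad.
Bracket: h₀ sin ϕ sin δ + cos ϕ cos δ sin h₀ = 0.4825×-0.87377×0.44223 + 0.48634×0.89690×0.46397 = -0.186442 + 0.202383 = 0.015941.
Q̄ = (S_0/π) × [bracket] = (1583/π) × 0.015941 = 8.0324 W/m².
— Configuration B (ϕ=+87.9°):
Solar longitude: L_s = 360° × (515 − 121)/883.30 = 160.580°.
sin δ = sin 40.70° × sin 160.580° = 0.21682, so δ = +12.522°.
cos h₀ = −tan(+87.9°) tan(+12.522°) = -6.0571 ≤ −1 ⇒ polar day, h₀ = π.
Bracket: h₀ sin ϕ sin δ + cos ϕ cos δ sin h₀ = 3.1416×0.99933×0.21682 + 0.03664×0.97621×0.00000 = 0.680705 + 0.000000 = 0.680705.
Q̄ = (S_0/π) × [bracket] = (1583/π) × 0.680705 = 343.00 W/m².
Ratio Q̄_A / Q̄_B = 8.0324 / 343.00 = 0.02342.

Q̄_A / Q̄_B ≈ 0.0234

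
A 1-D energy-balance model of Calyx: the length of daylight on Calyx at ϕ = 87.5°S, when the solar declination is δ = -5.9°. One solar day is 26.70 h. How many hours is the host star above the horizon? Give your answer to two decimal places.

26.70 h

Sunrise equation: cos h₀ = −tan ϕ · tan δ = -2.3669 ≤ −1, so the host star never sets (polar day) and h₀ = π.
Daylight = 2h₀/(2π) × 26.70 h = (3.1416/π) × 26.70 = 26.70 h.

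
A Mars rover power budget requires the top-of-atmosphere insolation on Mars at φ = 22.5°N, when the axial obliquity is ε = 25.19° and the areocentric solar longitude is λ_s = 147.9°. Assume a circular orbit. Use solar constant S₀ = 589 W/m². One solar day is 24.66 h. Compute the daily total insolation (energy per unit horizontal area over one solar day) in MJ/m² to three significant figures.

sin δ = sin 25.19° × sin 147.9° = 0.22617, so δ = +13.072°.
cos H₀ = −tan(+22.5°) tan(+13.072°) = -0.0962, H₀ = 1.6671 rad.
Bracket: H₀ sin φ sin δ + cos φ cos δ sin H₀ = 1.6671×0.38268×0.22617 + 0.92388×0.97409×0.99536 = 0.144289 + 0.895767 = 1.040056.
Q̄ = (S₀/π) × [bracket] = (589/π) × 1.040056 = 194.99 W/m².
Daily total = Q̄ × 24.66 h × 3600 s/h = 194.99 × 24.66 × 3600 / 10⁶ = 17.31 MJ/m².

17.3 MJ/m²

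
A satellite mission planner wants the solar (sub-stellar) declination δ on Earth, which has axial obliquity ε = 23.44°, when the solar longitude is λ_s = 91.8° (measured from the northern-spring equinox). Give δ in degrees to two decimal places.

sin δ = sin ε · sin λ_s = sin 23.44° × sin 91.8° = 0.397592.
δ = arcsin(0.397592) = +23.43°.

δ = +23.43°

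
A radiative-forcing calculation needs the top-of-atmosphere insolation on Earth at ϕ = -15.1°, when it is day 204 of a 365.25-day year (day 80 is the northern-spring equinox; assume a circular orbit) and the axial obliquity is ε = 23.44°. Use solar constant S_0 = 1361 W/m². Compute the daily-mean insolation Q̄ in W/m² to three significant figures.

Solar longitude: L_s = 360° × (204 − 80)/365.25 = 122.218°.
sin δ = sin 23.44° × sin 122.218° = 0.33654, so δ = +19.666°.
cos h₀ = −tan(-15.1°) tan(+19.666°) = 0.0964, h₀ = 1.4742 rad.
Bracket: h₀ sin ϕ sin δ + cos ϕ cos δ sin h₀ = 1.4742×-0.26050×0.33654 + 0.96547×0.94167×0.99534 = -0.129241 + 0.904917 = 0.775676.
Q̄ = (S_0/π) × [bracket] = (1361/π) × 0.775676 = 336.0 W/m².

Q̄ ≈ 336 W/m²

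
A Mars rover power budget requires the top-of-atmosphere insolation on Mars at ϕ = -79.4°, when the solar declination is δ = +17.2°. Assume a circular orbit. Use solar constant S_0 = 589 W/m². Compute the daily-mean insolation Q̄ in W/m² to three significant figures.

cos h₀ = −tan(-79.4°) tan(+17.200°) = 1.6541 ≥ 1 ⇒ polar night, h₀ = 0 and Q̄ = 0.

Q̄ ≈ 0.00 W/m²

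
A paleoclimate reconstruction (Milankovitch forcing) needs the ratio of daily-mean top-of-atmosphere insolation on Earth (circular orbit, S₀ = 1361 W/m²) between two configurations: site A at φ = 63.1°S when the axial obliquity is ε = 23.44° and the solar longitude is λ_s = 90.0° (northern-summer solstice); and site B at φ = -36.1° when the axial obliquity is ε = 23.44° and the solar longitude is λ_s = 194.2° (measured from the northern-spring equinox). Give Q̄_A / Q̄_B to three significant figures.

Q̄_A / Q̄_B ≈ 0.0244

— Configuration A (φ=-63.1°):
Solar declination: sin δ = sin ε · sin λ_s = sin 23.44° × sin 90.0° = 0.39779, so δ = +23.440°.
cos H₀ = −tan(-63.1°) tan(+23.440°) = 0.8546, H₀ = 0.5460 rad.
Bracket: H₀ sin φ sin δ + cos φ cos δ sin H₀ = 0.5460×-0.89180×0.39779 + 0.45243×0.91748×0.51927 = -0.193693 + 0.215547 = 0.021854.
Q̄ = (S₀/π) × [bracket] = (1361/π) × 0.021854 = 9.4676 W/m².
— Configuration B (φ=-36.1°):
Solar declination: sin δ = sin ε · sin λ_s = sin 23.44° × sin 194.2° = -0.09758, so δ = -5.600°.
cos H₀ = −tan(-36.1°) tan(-5.600°) = -0.0715, H₀ = 1.6424 rad.
Bracket: H₀ sin φ sin δ + cos φ cos δ sin H₀ = 1.6424×-0.58920×-0.09758 + 0.80799×0.99523×0.99744 = 0.094428 + 0.802077 = 0.896505.
Q̄ = (S₀/π) × [bracket] = (1361/π) × 0.896505 = 388.38 W/m².
Ratio Q̄_A / Q̄_B = 9.4676 / 388.38 = 0.02438.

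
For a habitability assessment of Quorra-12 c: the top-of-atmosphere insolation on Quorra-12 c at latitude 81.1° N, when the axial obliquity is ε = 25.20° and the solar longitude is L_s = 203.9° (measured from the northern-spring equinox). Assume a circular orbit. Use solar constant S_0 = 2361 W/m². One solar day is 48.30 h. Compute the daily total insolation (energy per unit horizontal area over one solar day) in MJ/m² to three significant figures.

0.00 MJ/m²

Solar declination: sin δ = sin ε · sin L_s = sin 25.20° × sin 203.9° = -0.17250, so δ = -9.933°.
cos h₀ = −tan(+81.1°) tan(-9.933°) = 1.1183 ≥ 1 ⇒ polar night, h₀ = 0 and Q̄ = 0.
Daily total = Q̄ × 48.30 h × 3600 s/h = 0.00 MJ/m².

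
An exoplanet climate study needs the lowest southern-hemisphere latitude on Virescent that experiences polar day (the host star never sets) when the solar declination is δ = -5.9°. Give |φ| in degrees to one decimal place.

|φ| = 84.1°

Polar day requires cos H₀ = −tan φ tan δ ≤ −1, i.e. tan φ tan δ ≥ 1.
The boundary is |tan φ| · |tan δ| = 1, so |φ| = 90° − |δ| = 90° − 5.9° = 84.1° in the southern hemisphere.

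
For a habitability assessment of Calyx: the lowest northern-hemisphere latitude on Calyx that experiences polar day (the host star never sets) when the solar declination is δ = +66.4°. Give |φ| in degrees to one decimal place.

Polar day requires cos H₀ = −tan φ tan δ ≤ −1, i.e. tan φ tan δ ≥ 1.
The boundary is |tan φ| · |tan δ| = 1, so |φ| = 90° − |δ| = 90° − 66.4° = 23.6° in the northern hemisphere.

|φ| = 23.6°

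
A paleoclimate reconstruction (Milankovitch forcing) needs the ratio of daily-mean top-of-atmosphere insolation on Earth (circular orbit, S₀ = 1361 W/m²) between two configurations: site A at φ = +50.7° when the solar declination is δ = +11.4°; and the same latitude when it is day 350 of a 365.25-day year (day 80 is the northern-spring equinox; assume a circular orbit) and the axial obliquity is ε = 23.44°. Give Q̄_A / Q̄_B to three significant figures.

— Configuration A (φ=+50.7°):
cos H₀ = −tan(+50.7°) tan(+11.400°) = -0.2464, H₀ = 1.8197 rad.
Bracket: H₀ sin φ sin δ + cos φ cos δ sin H₀ = 1.8197×0.77384×0.19766 + 0.63338×0.98027×0.96918 = 0.278336 + 0.601748 = 0.880084.
Q̄ = (S₀/π) × [bracket] = (1361/π) × 0.880084 = 381.27 W/m².
— Configuration B (φ=+50.7°):
Solar longitude: λ_s = 360° × (350 − 80)/365.25 = 266.119°.
sin δ = sin 23.44° × sin 266.119° = -0.39688, so δ = -23.383°.
cos H₀ = −tan(+50.7°) tan(-23.383°) = 0.5283, H₀ = 1.0142 rad.
Bracket: H₀ sin φ sin δ + cos φ cos δ sin H₀ = 1.0142×0.77384×-0.39688 + 0.63338×0.91787×0.84907 = -0.311483 + 0.493616 = 0.182133.
Q̄ = (S₀/π) × [bracket] = (1361/π) × 0.182133 = 78.904 W/m².
Ratio Q̄_A / Q̄_B = 381.27 / 78.904 = 4.832.

Q̄_A / Q̄_B ≈ 4.83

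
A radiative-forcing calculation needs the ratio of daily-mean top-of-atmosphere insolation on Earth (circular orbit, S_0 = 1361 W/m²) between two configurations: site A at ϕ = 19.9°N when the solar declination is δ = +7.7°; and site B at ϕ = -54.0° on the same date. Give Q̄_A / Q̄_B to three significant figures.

Q̄_A / Q̄_B ≈ 2.38

— Configuration A (ϕ=+19.9°):
cos h₀ = −tan(+19.9°) tan(+7.700°) = -0.0489, h₀ = 1.6198 rad.
Bracket: h₀ sin ϕ sin δ + cos ϕ cos δ sin h₀ = 1.6198×0.34038×0.13399 + 0.94029×0.99098×0.99880 = 0.073875 + 0.930690 = 1.004565.
Q̄ = (S_0/π) × [bracket] = (1361/π) × 1.004565 = 435.20 W/m².
— Configuration B (ϕ=-54.0°):
cos h₀ = −tan(-54.0°) tan(+7.700°) = 0.1861, h₀ = 1.3836 rad.
Bracket: h₀ sin ϕ sin δ + cos ϕ cos δ sin h₀ = 1.3836×-0.80902×0.13399 + 0.58779×0.99098×0.98253 = -0.149983 + 0.572312 = 0.422329.
Q̄ = (S_0/π) × [bracket] = (1361/π) × 0.422329 = 182.96 W/m².
Ratio Q̄_A / Q̄_B = 435.20 / 182.96 = 2.379.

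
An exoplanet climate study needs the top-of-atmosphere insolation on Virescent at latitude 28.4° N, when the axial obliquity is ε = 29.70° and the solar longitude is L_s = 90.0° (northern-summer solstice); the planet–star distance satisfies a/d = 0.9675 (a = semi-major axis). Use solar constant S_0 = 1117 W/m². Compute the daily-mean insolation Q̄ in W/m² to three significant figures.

Q̄ ≈ 390 W/m²

Solar declination: sin δ = sin ε · sin L_s = sin 29.70° × sin 90.0° = 0.49546, so δ = +29.700°.
cos h₀ = −tan(+28.4°) tan(+29.700°) = -0.3084, h₀ = 1.8843 rad.
Bracket: h₀ sin ϕ sin δ + cos ϕ cos δ sin h₀ = 1.8843×0.47562×0.49546 + 0.87965×0.86863×0.95125 = 0.444037 + 0.726841 = 1.170878.
Inverse-square distance factor (a/d)² = 0.9675² = 0.936056.
Q̄ = (S_0/π) × 0.936056 × [bracket] = (1117/π) × 0.936056 × 1.170878 = 389.7 W/m².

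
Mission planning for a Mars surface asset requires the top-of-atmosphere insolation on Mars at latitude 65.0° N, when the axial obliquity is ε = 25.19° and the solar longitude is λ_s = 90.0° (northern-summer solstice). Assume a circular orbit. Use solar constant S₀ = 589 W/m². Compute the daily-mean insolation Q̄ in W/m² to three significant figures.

Q̄ ≈ 227 W/m²

Solar declination: sin δ = sin ε · sin λ_s = sin 25.19° × sin 90.0° = 0.42562, so δ = +25.190°.
cos H₀ = −tan(+65.0°) tan(+25.190°) = -1.0087 ≤ −1 ⇒ polar day, H₀ = π.
Bracket: H₀ sin φ sin δ + cos φ cos δ sin H₀ = 3.1416×0.90631×0.42562 + 0.42262×0.90490×0.00000 = 1.211852 + 0.000000 = 1.211852.
Q̄ = (S₀/π) × [bracket] = (589/π) × 1.211852 = 227.2 W/m².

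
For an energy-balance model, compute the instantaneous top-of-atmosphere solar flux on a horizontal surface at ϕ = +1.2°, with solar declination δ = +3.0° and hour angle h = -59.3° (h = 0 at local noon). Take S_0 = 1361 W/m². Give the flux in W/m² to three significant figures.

cos θ_z = sin ϕ sin δ + cos ϕ cos δ cos h = 0.001096 + 0.509731 = 0.510827.
Flux = S_0 · cos θ_z = 1361 × 0.510827 = 695.2 W/m².

695 W/m²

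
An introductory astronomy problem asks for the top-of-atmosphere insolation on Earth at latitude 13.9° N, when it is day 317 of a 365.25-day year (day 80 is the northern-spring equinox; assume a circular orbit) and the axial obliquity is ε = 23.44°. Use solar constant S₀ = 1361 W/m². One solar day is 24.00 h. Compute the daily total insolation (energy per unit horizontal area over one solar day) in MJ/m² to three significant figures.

30.0 MJ/m²

Solar longitude: λ_s = 360° × (317 − 80)/365.25 = 233.593°.
sin δ = sin 23.44° × sin 233.593° = -0.32015, so δ = -18.672°.
cos H₀ = −tan(+13.9°) tan(-18.672°) = 0.0836, H₀ = 1.4871 rad.
Bracket: H₀ sin φ sin δ + cos φ cos δ sin H₀ = 1.4871×0.24023×-0.32015 + 0.97072×0.94737×0.99650 = -0.114372 + 0.916412 = 0.802040.
Q̄ = (S₀/π) × [bracket] = (1361/π) × 0.802040 = 347.46 W/m².
Daily total = Q̄ × 24.00 h × 3600 s/h = 347.46 × 24.00 × 3600 / 10⁶ = 30.02 MJ/m².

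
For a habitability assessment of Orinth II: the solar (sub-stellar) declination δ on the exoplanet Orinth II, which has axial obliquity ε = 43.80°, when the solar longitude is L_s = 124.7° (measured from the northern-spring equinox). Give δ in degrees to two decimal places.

δ = +34.68°

sin δ = sin ε · sin L_s = sin 43.80° × sin 124.7° = 0.569041.
δ = arcsin(0.569041) = +34.68°.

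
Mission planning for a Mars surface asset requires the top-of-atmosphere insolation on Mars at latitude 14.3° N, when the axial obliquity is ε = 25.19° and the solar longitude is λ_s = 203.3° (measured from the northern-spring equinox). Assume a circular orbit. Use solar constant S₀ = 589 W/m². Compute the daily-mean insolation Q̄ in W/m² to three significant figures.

Solar declination: sin δ = sin ε · sin λ_s = sin 25.19° × sin 203.3° = -0.16835, so δ = -9.692°.
cos H₀ = −tan(+14.3°) tan(-9.692°) = 0.0435, H₀ = 1.5272 rad.
Bracket: H₀ sin φ sin δ + cos φ cos δ sin H₀ = 1.5272×0.24700×-0.16835 + 0.96902×0.98573×0.99905 = -0.063505 + 0.954285 = 0.890780.
Q̄ = (S₀/π) × [bracket] = (589/π) × 0.890780 = 167.0 W/m².

Q̄ ≈ 167 W/m²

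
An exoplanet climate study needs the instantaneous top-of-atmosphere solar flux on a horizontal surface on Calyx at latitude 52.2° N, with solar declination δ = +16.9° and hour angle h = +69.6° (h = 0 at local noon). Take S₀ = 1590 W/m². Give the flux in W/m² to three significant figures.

cos θ_z = sin φ sin δ + cos φ cos δ cos h = 0.229700 + 0.204416 = 0.434116.
Flux = S₀ · cos θ_z = 1590 × 0.434116 = 690.2 W/m².

690 W/m²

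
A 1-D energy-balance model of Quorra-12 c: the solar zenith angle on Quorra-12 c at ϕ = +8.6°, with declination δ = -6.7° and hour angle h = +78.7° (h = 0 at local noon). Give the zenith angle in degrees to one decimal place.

cos θ_z = sin ϕ sin δ + cos ϕ cos δ cos h = -0.017446 + 0.192420 = 0.174974.
θ_z = arccos(0.174974) = 79.9°.

θ_z = 79.9°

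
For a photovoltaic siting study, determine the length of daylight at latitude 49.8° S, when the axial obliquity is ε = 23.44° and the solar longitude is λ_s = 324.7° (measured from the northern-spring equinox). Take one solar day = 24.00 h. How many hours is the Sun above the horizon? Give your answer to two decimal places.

14.16 h

Solar declination: sin δ = sin ε · sin λ_s = sin 23.44° × sin 324.7° = -0.22987, so δ = -13.289°.
cos H₀ = −tan φ · tan δ = −tan(-49.8°) × tan(-13.289°) = -0.2795, so H₀ = 1.8541 rad = 106.23°.
Daylight = 2H₀/(2π) × 24.00 h = (1.8541/π) × 24.00 = 14.16 h.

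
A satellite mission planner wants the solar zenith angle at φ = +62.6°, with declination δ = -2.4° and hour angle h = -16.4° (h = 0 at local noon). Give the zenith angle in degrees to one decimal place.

θ_z = 66.2°

cos θ_z = sin φ sin δ + cos φ cos δ cos h = -0.037178 + 0.441089 = 0.403911.
θ_z = arccos(0.403911) = 66.2°.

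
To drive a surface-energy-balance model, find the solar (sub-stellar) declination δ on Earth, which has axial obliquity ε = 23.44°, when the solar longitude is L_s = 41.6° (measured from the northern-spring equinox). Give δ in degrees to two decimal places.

δ = +15.31°

sin δ = sin ε · sin L_s = sin 23.44° × sin 41.6° = 0.264102.
δ = arcsin(0.264102) = +15.31°.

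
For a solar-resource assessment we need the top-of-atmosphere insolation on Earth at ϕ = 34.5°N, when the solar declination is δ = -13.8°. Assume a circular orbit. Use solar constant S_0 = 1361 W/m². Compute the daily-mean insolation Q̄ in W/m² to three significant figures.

Q̄ ≈ 260 W/m²

cos h₀ = −tan(+34.5°) tan(-13.800°) = 0.1688, h₀ = 1.4012 rad.
Bracket: h₀ sin ϕ sin δ + cos ϕ cos δ sin h₀ = 1.4012×0.56641×-0.23853 + 0.82413×0.97113×0.98565 = -0.189310 + 0.788853 = 0.599543.
Q̄ = (S_0/π) × [bracket] = (1361/π) × 0.599543 = 259.7 W/m².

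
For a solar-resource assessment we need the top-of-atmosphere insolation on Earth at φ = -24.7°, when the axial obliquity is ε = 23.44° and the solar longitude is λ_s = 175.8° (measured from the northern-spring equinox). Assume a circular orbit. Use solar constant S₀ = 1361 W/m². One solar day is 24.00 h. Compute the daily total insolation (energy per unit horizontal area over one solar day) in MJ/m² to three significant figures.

33.3 MJ/m²

Solar declination: sin δ = sin ε · sin λ_s = sin 23.44° × sin 175.8° = 0.02913, so δ = +1.669°.
cos H₀ = −tan(-24.7°) tan(+1.669°) = 0.0134, H₀ = 1.5574 rad.
Bracket: H₀ sin φ sin δ + cos φ cos δ sin H₀ = 1.5574×-0.41787×0.02913 + 0.90851×0.99958×0.99991 = -0.018958 + 0.908047 = 0.889089.
Q̄ = (S₀/π) × [bracket] = (1361/π) × 0.889089 = 385.17 W/m².
Daily total = Q̄ × 24.00 h × 3600 s/h = 385.17 × 24.00 × 3600 / 10⁶ = 33.28 MJ/m².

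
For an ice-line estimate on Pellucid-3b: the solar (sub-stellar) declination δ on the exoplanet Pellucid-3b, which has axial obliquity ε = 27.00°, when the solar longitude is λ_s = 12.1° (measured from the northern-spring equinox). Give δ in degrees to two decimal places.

sin δ = sin ε · sin λ_s = sin 27.00° × sin 12.1° = 0.095165.
δ = arcsin(0.095165) = +5.46°.

δ = +5.46°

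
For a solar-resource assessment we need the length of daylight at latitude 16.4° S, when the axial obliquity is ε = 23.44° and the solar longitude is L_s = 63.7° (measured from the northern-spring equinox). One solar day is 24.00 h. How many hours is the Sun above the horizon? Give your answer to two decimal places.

11.14 h

Solar declination: sin δ = sin ε · sin L_s = sin 23.44° × sin 63.7° = 0.35661, so δ = +20.892°.
cos h₀ = −tan ϕ · tan δ = −tan(-16.4°) × tan(+20.892°) = 0.1123, so h₀ = 1.4582 rad = 83.55°.
Daylight = 2h₀/(2π) × 24.00 h = (1.4582/π) × 24.00 = 11.14 h.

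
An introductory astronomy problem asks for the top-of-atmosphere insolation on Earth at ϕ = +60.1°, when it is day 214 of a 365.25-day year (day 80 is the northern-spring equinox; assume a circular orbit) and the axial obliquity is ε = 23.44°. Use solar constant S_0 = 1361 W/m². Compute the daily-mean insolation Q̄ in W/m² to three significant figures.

Q̄ ≈ 411 W/m²

Solar longitude: L_s = 360° × (214 − 80)/365.25 = 132.074°.
sin δ = sin 23.44° × sin 132.074° = 0.29527, so δ = +17.174°.
cos h₀ = −tan(+60.1°) tan(+17.174°) = -0.5375, h₀ = 2.1382 rad.
Bracket: h₀ sin ϕ sin δ + cos ϕ cos δ sin h₀ = 2.1382×0.86690×0.29527 + 0.49849×0.95541×0.84329 = 0.547314 + 0.401627 = 0.948941.
Q̄ = (S_0/π) × [bracket] = (1361/π) × 0.948941 = 411.1 W/m².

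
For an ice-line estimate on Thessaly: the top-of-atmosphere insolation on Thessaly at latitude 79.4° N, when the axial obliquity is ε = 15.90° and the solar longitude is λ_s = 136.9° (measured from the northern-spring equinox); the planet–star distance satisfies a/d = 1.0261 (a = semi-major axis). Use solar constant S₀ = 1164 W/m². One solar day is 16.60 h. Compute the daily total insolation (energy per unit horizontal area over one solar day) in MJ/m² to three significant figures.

13.5 MJ/m²

Solar declination: sin δ = sin ε · sin λ_s = sin 15.90° × sin 136.9° = 0.18719, so δ = +10.789°.
cos H₀ = −tan(+79.4°) tan(+10.789°) = -1.0182 ≤ −1 ⇒ polar day, H₀ = π.
Bracket: H₀ sin φ sin δ + cos φ cos δ sin H₀ = 3.1416×0.98294×0.18719 + 0.18395×0.98232×0.00000 = 0.578044 + 0.000000 = 0.578044.
Inverse-square distance factor (a/d)² = 1.0261² = 1.052881.
Q̄ = (S₀/π) × 1.052881 × [bracket] = (1164/π) × 1.052881 × 0.578044 = 225.50 W/m².
Daily total = Q̄ × 16.60 h × 3600 s/h = 225.50 × 16.60 × 3600 / 10⁶ = 13.48 MJ/m².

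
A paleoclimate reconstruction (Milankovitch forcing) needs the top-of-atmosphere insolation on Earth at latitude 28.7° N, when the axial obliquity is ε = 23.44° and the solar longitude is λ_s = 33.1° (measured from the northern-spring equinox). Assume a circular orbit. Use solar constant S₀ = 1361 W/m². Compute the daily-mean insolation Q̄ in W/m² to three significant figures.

Q̄ ≈ 445 W/m²

Solar declination: sin δ = sin ε · sin λ_s = sin 23.44° × sin 33.1° = 0.21723, so δ = +12.547°.
cos H₀ = −tan(+28.7°) tan(+12.547°) = -0.1218, H₀ = 1.6929 rad.
Bracket: H₀ sin φ sin δ + cos φ cos δ sin H₀ = 1.6929×0.48022×0.21723 + 0.87715×0.97612×0.99255 = 0.176600 + 0.849825 = 1.026425.
Q̄ = (S₀/π) × [bracket] = (1361/π) × 1.026425 = 444.7 W/m².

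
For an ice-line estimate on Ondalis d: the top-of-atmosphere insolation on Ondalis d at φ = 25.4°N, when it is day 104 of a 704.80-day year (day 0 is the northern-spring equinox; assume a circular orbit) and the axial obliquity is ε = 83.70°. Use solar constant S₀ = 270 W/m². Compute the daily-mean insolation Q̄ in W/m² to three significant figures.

Q̄ ≈ 103 W/m²

Solar longitude: λ_s = 360° × (104 − 0)/704.80 = 53.121°.
sin δ = sin 83.70° × sin 53.121° = 0.79508, so δ = +52.663°.
cos H₀ = −tan(+25.4°) tan(+52.663°) = -0.6225, H₀ = 2.2427 rad.
Bracket: H₀ sin φ sin δ + cos φ cos δ sin H₀ = 2.2427×0.42894×0.79508 + 0.90334×0.60651×0.78264 = 0.764854 + 0.428797 = 1.193651.
Q̄ = (S₀/π) × [bracket] = (270/π) × 1.193651 = 102.6 W/m².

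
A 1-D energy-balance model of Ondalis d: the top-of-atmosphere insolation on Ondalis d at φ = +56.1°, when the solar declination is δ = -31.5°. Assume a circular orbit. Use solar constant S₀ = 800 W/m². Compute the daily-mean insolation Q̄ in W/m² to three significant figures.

Q̄ ≈ 3.00 W/m²

cos H₀ = −tan(+56.1°) tan(-31.500°) = 0.9119, H₀ = 0.4228 rad.
Bracket: H₀ sin φ sin δ + cos φ cos δ sin H₀ = 0.4228×0.83001×-0.52250 + 0.55775×0.85264×0.41032 = -0.183360 + 0.195132 = 0.011772.
Q̄ = (S₀/π) × [bracket] = (800/π) × 0.011772 = 2.998 W/m².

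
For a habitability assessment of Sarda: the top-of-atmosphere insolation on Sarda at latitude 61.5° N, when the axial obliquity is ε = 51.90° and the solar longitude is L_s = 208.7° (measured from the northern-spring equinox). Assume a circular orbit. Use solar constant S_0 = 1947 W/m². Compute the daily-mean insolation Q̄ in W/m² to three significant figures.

Solar declination: sin δ = sin ε · sin L_s = sin 51.90° × sin 208.7° = -0.37790, so δ = -22.204°.
cos h₀ = −tan(+61.5°) tan(-22.204°) = 0.7518, h₀ = 0.7201 rad.
Bracket: h₀ sin ϕ sin δ + cos ϕ cos δ sin h₀ = 0.7201×0.87882×-0.37790 + 0.47716×0.92584×0.65944 = -0.239150 + 0.291323 = 0.052173.
Q̄ = (S_0/π) × [bracket] = (1947/π) × 0.052173 = 32.33 W/m².

Q̄ ≈ 32.3 W/m²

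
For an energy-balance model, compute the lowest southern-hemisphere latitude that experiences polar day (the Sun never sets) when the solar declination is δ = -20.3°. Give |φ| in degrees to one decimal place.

Polar day requires cos H₀ = −tan φ tan δ ≤ −1, i.e. tan φ tan δ ≥ 1.
The boundary is |tan φ| · |tan δ| = 1, so |φ| = 90° − |δ| = 90° − 20.3° = 69.7° in the southern hemisphere.

|φ| = 69.7°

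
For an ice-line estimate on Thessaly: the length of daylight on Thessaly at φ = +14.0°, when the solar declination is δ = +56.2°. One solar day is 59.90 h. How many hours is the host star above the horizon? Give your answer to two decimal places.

cos H₀ = −tan φ · tan δ = −tan(+14.0°) × tan(+56.200°) = -0.3724, so H₀ = 1.9524 rad = 111.87°.
Daylight = 2H₀/(2π) × 59.90 h = (1.9524/π) × 59.90 = 37.23 h.

37.23 h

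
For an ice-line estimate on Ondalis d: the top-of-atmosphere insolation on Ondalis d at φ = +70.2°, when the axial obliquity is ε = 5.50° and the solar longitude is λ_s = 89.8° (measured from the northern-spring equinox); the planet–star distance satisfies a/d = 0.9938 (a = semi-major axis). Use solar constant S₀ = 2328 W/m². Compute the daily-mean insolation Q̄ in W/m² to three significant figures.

Solar declination: sin δ = sin ε · sin λ_s = sin 5.50° × sin 89.8° = 0.09585, so δ = +5.500°.
cos H₀ = −tan(+70.2°) tan(+5.500°) = -0.2675, H₀ = 1.8415 rad.
Bracket: H₀ sin φ sin δ + cos φ cos δ sin H₀ = 1.8415×0.94088×0.09585 + 0.33874×0.99540×0.96357 = 0.166073 + 0.324898 = 0.490971.
Inverse-square distance factor (a/d)² = 0.9938² = 0.987638.
Q̄ = (S₀/π) × 0.987638 × [bracket] = (2328/π) × 0.987638 × 0.490971 = 359.3 W/m².

Q̄ ≈ 359 W/m²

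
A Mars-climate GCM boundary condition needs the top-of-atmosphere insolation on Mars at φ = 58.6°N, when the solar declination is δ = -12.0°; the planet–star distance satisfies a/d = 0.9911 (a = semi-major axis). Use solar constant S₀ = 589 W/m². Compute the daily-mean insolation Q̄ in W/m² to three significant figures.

cos H₀ = −tan(+58.6°) tan(-12.000°) = 0.3482, H₀ = 1.2151 rad.
Bracket: H₀ sin φ sin δ + cos φ cos δ sin H₀ = 1.2151×0.85355×-0.20791 + 0.52101×0.97815×0.93741 = -0.215634 + 0.477728 = 0.262094.
Inverse-square distance factor (a/d)² = 0.9911² = 0.982279.
Q̄ = (S₀/π) × 0.982279 × [bracket] = (589/π) × 0.982279 × 0.262094 = 48.27 W/m².

Q̄ ≈ 48.3 W/m²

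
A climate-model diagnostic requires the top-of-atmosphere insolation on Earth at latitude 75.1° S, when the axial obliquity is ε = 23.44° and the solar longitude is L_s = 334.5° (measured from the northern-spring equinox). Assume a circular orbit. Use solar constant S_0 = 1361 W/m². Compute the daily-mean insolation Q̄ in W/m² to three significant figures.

Solar declination: sin δ = sin ε · sin L_s = sin 23.44° × sin 334.5° = -0.17125, so δ = -9.861°.
cos h₀ = −tan(-75.1°) tan(-9.861°) = -0.6533, h₀ = 2.2827 rad.
Bracket: h₀ sin ϕ sin δ + cos ϕ cos δ sin h₀ = 2.2827×-0.96638×-0.17125 + 0.25713×0.98523×0.75713 = 0.377770 + 0.191805 = 0.569575.
Q̄ = (S_0/π) × [bracket] = (1361/π) × 0.569575 = 246.8 W/m².

Q̄ ≈ 247 W/m²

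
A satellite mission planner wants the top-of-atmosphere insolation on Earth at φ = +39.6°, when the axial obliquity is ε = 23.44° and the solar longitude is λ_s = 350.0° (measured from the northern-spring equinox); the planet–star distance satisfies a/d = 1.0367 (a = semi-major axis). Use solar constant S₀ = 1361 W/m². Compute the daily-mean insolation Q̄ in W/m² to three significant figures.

Solar declination: sin δ = sin ε · sin λ_s = sin 23.44° × sin 350.0° = -0.06908, so δ = -3.961°.
cos H₀ = −tan(+39.6°) tan(-3.961°) = 0.0573, H₀ = 1.5135 rad.
Bracket: H₀ sin φ sin δ + cos φ cos δ sin H₀ = 1.5135×0.63742×-0.06908 + 0.77051×0.99761×0.99836 = -0.066644 + 0.767408 = 0.700764.
Inverse-square distance factor (a/d)² = 1.0367² = 1.074747.
Q̄ = (S₀/π) × 1.074747 × [bracket] = (1361/π) × 1.074747 × 0.700764 = 326.3 W/m².

Q̄ ≈ 326 W/m²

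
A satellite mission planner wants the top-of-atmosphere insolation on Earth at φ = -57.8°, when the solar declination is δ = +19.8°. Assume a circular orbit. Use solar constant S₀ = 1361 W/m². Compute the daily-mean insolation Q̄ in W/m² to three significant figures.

Q̄ ≈ 58.7 W/m²

cos H₀ = −tan(-57.8°) tan(+19.800°) = 0.5717, H₀ = 0.9622 rad.
Bracket: H₀ sin φ sin δ + cos φ cos δ sin H₀ = 0.9622×-0.84619×0.33874 + 0.53288×0.94088×0.82046 = -0.275803 + 0.411359 = 0.135556.
Q̄ = (S₀/π) × [bracket] = (1361/π) × 0.135556 = 58.73 W/m².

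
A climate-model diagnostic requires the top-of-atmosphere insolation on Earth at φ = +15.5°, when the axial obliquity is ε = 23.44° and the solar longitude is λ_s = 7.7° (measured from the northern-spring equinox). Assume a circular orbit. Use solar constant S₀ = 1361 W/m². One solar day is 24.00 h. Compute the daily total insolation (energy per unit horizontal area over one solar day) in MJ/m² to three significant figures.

36.9 MJ/m²

Solar declination: sin δ = sin ε · sin λ_s = sin 23.44° × sin 7.7° = 0.05330, so δ = +3.055°.
cos H₀ = −tan(+15.5°) tan(+3.055°) = -0.0148, H₀ = 1.5856 rad.
Bracket: H₀ sin φ sin δ + cos φ cos δ sin H₀ = 1.5856×0.26724×0.05330 + 0.96363×0.99858×0.99989 = 0.022585 + 0.962156 = 0.984741.
Q̄ = (S₀/π) × [bracket] = (1361/π) × 0.984741 = 426.61 W/m².
Daily total = Q̄ × 24.00 h × 3600 s/h = 426.61 × 24.00 × 3600 / 10⁶ = 36.86 MJ/m².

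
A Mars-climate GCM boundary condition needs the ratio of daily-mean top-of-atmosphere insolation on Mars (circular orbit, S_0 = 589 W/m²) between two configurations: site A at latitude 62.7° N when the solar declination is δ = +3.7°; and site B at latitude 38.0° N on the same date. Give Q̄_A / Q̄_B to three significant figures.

— Configuration A (ϕ=+62.7°):
cos h₀ = −tan(+62.7°) tan(+3.700°) = -0.1253, h₀ = 1.6964 rad.
Bracket: h₀ sin ϕ sin δ + cos ϕ cos δ sin h₀ = 1.6964×0.88862×0.06453 + 0.45865×0.99792×0.99212 = 0.097276 + 0.454089 = 0.551365.
Q̄ = (S_0/π) × [bracket] = (589/π) × 0.551365 = 103.37 W/m².
— Configuration B (ϕ=+38.0°):
cos h₀ = −tan(+38.0°) tan(+3.700°) = -0.0505, h₀ = 1.6213 rad.
Bracket: h₀ sin ϕ sin δ + cos ϕ cos δ sin h₀ = 1.6213×0.61566×0.06453 + 0.78801×0.99792×0.99872 = 0.064412 + 0.785364 = 0.849776.
Q̄ = (S_0/π) × [bracket] = (589/π) × 0.849776 = 159.32 W/m².
Ratio Q̄_A / Q̄_B = 103.37 / 159.32 = 0.6488.

Q̄_A / Q̄_B ≈ 0.649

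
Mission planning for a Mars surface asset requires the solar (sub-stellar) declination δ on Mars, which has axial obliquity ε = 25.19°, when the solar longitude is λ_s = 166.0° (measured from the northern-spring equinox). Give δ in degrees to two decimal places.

sin δ = sin ε · sin λ_s = sin 25.19° × sin 166.0° = 0.102967.
δ = arcsin(0.102967) = +5.91°.

δ = +5.91°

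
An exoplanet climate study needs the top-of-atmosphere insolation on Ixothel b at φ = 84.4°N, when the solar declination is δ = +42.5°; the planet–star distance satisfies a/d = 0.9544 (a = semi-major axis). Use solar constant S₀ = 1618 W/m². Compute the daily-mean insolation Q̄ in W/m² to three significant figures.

cos H₀ = −tan(+84.4°) tan(+42.500°) = -9.3455 ≤ −1 ⇒ polar day, H₀ = π.
Bracket: H₀ sin φ sin δ + cos φ cos δ sin H₀ = 3.1416×0.99523×0.67559 + 0.09758×0.73728×0.00000 = 2.112310 + 0.000000 = 2.112310.
Inverse-square distance factor (a/d)² = 0.9544² = 0.910879.
Q̄ = (S₀/π) × 0.910879 × [bracket] = (1618/π) × 0.910879 × 2.112310 = 990.9 W/m².

Q̄ ≈ 991 W/m²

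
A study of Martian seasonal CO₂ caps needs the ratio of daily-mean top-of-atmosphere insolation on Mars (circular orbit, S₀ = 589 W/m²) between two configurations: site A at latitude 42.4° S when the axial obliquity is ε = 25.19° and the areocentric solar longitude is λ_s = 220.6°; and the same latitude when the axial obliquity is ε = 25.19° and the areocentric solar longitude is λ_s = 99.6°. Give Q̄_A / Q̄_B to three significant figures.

Q̄_A / Q̄_B ≈ 3.59

— Configuration A (φ=-42.4°):
sin δ = sin 25.19° × sin 220.6° = -0.27698, so δ = -16.080°.
cos H₀ = −tan(-42.4°) tan(-16.080°) = -0.2632, H₀ = 1.8372 rad.
Bracket: H₀ sin φ sin δ + cos φ cos δ sin H₀ = 1.8372×-0.67430×-0.27698 + 0.73846×0.96087×0.96474 = 0.343129 + 0.684545 = 1.027674.
Q̄ = (S₀/π) × [bracket] = (589/π) × 1.027674 = 192.67 W/m².
— Configuration B (φ=-42.4°):
sin δ = sin 25.19° × sin 99.6° = 0.41966, so δ = +24.813°.
cos H₀ = −tan(-42.4°) tan(+24.813°) = 0.4222, H₀ = 1.1349 rad.
Bracket: H₀ sin φ sin δ + cos φ cos δ sin H₀ = 1.1349×-0.67430×0.41966 + 0.73846×0.90768×0.90651 = -0.321150 + 0.607620 = 0.286470.
Q̄ = (S₀/π) × [bracket] = (589/π) × 0.286470 = 53.709 W/m².
Ratio Q̄_A / Q̄_B = 192.67 / 53.709 = 3.587.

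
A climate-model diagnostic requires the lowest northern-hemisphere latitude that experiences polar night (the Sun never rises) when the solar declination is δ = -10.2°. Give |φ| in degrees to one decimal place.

Polar night requires cos H₀ = −tan φ tan δ ≥ 1, i.e. tan φ tan δ ≤ −1.
The boundary is |tan φ| · |tan δ| = 1, so |φ| = 90° − |δ| = 90° − 10.2° = 79.8° in the northern hemisphere.

|φ| = 79.8°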